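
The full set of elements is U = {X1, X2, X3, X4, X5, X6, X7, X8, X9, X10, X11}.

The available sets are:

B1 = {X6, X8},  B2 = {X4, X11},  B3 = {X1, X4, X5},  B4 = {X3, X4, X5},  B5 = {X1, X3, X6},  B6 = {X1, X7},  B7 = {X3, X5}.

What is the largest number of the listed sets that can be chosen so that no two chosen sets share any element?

4

B1, B2, B6, B7 are pairwise disjoint (B1={X6,X8}; B2={X4,X11}; B6={X1,X7}; B7={X3,X5}).
Every remaining set overlaps one of these, and no 5 of the listed sets are pairwise disjoint, so 4 is the maximum.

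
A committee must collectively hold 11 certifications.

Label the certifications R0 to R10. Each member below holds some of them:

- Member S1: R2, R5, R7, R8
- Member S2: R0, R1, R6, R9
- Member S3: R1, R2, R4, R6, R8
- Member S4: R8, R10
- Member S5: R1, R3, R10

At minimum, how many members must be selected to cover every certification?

Take {S1, S2, S3, S5}. Their union is {R0, R1, R2, R3, R4, R5, R6, R7, R8, R9, R10}, which is all 11 certifications.
Only S3 contains R4, so S3 is forced; the remaining 6 certifications need at least 3 more members (each remaining member adds at most 2) — so at least 4 members are needed, and 4 is optimal.

4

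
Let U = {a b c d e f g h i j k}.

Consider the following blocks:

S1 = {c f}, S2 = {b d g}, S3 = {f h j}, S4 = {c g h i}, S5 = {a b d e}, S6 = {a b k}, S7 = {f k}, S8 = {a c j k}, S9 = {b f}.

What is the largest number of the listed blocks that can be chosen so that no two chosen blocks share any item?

S4, S5, S7 are pairwise disjoint (S4={c,g,h,i}; S5={a,b,d,e}; S7={f,k}).
Every remaining block overlaps one of these, and no 4 of the listed blocks are pairwise disjoint, so 3 is the maximum.

3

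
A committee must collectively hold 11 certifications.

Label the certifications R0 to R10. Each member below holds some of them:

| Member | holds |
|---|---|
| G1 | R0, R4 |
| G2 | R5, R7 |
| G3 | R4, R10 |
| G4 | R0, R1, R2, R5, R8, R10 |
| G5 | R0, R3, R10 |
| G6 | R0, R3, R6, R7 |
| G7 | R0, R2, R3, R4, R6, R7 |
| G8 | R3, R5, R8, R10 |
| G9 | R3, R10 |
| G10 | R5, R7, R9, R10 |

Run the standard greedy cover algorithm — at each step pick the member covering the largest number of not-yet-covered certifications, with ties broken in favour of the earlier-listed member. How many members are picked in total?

Greedy: pick G4 (covers 6 new) → pick G7 (covers 4 new) → pick G10 (covers 1 new). Total picks: 3.

3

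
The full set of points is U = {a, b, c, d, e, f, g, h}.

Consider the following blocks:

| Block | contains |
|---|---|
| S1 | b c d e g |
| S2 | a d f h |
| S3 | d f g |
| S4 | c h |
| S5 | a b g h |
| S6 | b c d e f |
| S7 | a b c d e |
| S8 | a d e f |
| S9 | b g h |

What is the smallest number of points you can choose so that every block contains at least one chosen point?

2

T = {d, h} meets every block (each contains at least one member of T), and |T| = 2.
The blocks S4, S8 are pairwise disjoint, so any hitting set needs a separate point for each — at least 2. Hence 2 is optimal.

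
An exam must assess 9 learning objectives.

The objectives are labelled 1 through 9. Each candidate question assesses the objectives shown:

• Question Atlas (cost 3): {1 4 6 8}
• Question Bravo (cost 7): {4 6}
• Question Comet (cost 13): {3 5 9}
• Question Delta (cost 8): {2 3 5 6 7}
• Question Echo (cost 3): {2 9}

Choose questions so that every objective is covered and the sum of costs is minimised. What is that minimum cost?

14

Atlas, Delta, Echo together cover every objective (Atlas ∪ Delta ∪ Echo = {1, 2, 3, 4, 5, 6, 7, 8, 9}); total cost 3 + 8 + 3 = 14.
No covering selection has total cost below 14.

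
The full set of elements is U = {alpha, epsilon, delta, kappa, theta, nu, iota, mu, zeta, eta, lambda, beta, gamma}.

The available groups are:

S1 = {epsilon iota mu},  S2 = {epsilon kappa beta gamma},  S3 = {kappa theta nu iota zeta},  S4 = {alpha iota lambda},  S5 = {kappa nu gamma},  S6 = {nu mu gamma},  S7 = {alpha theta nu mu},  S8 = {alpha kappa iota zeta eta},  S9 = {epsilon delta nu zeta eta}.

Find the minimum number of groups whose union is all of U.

4

S2 and S4 and S7 and S9 together: S2 ∪ S4 ∪ S7 ∪ S9 = {alpha, epsilon, delta, kappa, theta, nu, iota, mu, zeta, eta, lambda, beta, gamma} — every element is covered.
Only S9 contains delta, so S9 is forced; the remaining 8 elements need at least 3 more groups (each remaining group adds at most 3) — so at least 4 groups are needed, and 4 is optimal.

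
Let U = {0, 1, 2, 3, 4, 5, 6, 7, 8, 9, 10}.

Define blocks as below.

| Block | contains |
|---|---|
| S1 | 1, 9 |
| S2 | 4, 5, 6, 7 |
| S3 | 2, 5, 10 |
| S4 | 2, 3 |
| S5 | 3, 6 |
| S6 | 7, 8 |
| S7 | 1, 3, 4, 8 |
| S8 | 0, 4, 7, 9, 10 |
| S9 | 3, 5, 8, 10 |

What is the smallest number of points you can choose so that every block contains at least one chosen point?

The 4 points {3, 7, 9, 10} hit every block.
The blocks S1, S3, S5, S6 are pairwise disjoint, so any hitting set needs a separate point for each — at least 4. Hence 4 is optimal.

4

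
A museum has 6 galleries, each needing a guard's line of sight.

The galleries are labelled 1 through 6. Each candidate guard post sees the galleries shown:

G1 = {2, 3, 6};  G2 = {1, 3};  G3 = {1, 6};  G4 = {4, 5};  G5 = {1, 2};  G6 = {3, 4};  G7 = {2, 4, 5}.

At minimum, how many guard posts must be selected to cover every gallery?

3

G1 and G4 and G5 together: G1 ∪ G4 ∪ G5 = {1, 2, 3, 4, 5, 6} — every gallery is covered.
No 2 of the 7 guard posts cover everything (all 21 combinations miss at least one gallery), so 3 is optimal.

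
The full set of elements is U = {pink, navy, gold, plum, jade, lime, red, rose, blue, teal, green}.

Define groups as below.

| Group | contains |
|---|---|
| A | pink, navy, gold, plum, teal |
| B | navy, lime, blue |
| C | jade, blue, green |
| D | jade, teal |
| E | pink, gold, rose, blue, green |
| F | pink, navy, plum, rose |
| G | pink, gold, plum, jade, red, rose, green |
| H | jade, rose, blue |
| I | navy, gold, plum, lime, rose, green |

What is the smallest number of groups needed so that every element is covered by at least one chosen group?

A, B, and G cover everything between them: the union {pink, navy, gold, plum, jade, lime, red, rose, blue, teal, green} is all of U.
Only G contains red, so G is forced; the remaining 4 elements need at least 2 more groups (each remaining group adds at most 3) — so at least 3 groups are needed, and 3 is optimal.

3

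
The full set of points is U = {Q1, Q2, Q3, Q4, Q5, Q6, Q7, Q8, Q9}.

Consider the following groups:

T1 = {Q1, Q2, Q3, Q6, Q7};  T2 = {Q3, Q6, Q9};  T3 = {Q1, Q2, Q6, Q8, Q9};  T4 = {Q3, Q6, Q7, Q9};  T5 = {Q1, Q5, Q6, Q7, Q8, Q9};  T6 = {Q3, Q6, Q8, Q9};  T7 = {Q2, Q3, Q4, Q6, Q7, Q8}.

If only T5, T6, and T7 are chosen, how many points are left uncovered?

0

Union of T5, T6, T7 = {Q1, Q2, Q3, Q4, Q5, Q6, Q7, Q8, Q9} — that's every point, so 0 are uncovered.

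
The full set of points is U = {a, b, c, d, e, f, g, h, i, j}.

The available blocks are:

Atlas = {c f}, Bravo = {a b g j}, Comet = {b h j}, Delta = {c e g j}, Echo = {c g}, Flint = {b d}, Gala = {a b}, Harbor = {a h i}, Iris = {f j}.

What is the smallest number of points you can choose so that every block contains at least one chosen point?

4

Take T = {b, f, g, h}. Each listed block contains at least one of these, so T is a hitting set of size 4.
The blocks Echo, Flint, Harbor, Iris are pairwise disjoint, so any hitting set needs a separate point for each — at least 4. Hence 4 is optimal.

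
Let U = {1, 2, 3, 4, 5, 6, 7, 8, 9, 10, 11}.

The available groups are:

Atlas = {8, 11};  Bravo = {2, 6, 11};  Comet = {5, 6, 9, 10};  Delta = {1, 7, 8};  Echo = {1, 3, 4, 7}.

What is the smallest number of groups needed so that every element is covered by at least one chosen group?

4

Bravo and Comet and Delta and Echo together: Bravo ∪ Comet ∪ Delta ∪ Echo = {1, 2, 3, 4, 5, 6, 7, 8, 9, 10, 11} — every element is covered.
No 3 of the 5 groups cover everything (all 10 combinations miss at least one element), so 4 is optimal.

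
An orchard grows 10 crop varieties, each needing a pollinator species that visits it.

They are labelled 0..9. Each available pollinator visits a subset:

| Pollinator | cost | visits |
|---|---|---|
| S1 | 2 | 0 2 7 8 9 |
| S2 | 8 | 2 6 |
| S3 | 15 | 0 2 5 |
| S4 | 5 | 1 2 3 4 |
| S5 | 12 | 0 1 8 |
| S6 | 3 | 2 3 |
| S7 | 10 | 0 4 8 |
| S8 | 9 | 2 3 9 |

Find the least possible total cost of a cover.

S1, S2, S3, S4 together cover every variety (S1 ∪ S2 ∪ S3 ∪ S4 = {0, 1, 2, 3, 4, 5, 6, 7, 8, 9}); total cost 2 + 8 + 15 + 5 = 30.
No covering selection has total cost below 30.

30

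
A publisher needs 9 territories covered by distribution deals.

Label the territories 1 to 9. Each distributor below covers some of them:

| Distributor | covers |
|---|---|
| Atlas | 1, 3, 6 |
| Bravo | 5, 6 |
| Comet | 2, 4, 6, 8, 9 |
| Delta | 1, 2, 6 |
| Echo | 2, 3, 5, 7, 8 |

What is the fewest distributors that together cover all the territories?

3

Comet and Delta and Echo together: Comet ∪ Delta ∪ Echo = {1, 2, 3, 4, 5, 6, 7, 8, 9} — every territory is covered.
Only Comet contains 4, so Comet is forced; the remaining 4 territories need at least 2 more distributors (each remaining distributor adds at most 3) — so at least 3 distributors are needed, and 3 is optimal.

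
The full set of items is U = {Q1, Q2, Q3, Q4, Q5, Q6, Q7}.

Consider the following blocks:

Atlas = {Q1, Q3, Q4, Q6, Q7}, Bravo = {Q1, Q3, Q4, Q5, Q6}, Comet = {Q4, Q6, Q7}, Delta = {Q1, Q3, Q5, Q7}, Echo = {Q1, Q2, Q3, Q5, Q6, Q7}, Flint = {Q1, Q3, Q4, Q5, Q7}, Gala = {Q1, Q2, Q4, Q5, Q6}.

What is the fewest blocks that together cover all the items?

2

Take {Comet, Echo}. Their union is {Q1, Q2, Q3, Q4, Q5, Q6, Q7}, which is all 7 items.
No single block has all 7 items (the largest, Echo, has 6), so 2 is optimal.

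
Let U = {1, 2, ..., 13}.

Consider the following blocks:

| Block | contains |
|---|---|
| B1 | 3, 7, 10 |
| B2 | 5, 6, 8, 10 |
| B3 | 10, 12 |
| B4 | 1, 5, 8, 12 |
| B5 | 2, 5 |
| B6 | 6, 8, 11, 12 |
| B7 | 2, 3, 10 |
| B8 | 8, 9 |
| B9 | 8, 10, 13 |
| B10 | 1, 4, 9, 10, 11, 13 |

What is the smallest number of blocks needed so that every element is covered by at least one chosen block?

Take {B1, B5, B6, B10}. Their union is {1, 2, 3, 4, 5, 6, 7, 8, 9, 10, 11, 12, 13}, which is all 13 elements.
Only B10 contains 4, so B10 is forced; the remaining 7 elements need at least 3 more blocks (each remaining block adds at most 3) — so at least 4 blocks are needed, and 4 is optimal.

4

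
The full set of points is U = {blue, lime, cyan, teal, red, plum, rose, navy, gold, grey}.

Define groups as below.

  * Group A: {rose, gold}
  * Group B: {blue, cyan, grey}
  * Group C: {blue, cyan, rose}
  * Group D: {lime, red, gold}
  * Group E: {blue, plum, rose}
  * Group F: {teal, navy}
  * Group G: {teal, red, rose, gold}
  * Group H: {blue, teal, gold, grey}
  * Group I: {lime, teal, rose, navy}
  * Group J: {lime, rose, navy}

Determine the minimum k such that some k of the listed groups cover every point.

Take {B, E, G, J}. Their union is {blue, lime, cyan, teal, red, plum, rose, navy, gold, grey}, which is all 10 points.
Only E contains plum, so E is forced; the remaining 7 points need at least 3 more groups (each remaining group adds at most 3) — so at least 4 groups are needed, and 4 is optimal.

4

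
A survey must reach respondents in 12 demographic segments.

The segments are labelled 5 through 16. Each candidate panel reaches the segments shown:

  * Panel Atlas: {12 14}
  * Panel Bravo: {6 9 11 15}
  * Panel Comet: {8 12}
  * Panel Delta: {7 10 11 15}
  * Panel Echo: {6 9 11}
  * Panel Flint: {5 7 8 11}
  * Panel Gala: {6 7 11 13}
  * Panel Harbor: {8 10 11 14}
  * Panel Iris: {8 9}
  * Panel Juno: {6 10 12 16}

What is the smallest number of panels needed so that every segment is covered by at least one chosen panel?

Take {Atlas, Bravo, Flint, Gala, Juno}. Their union is {5, 6, 7, 8, 9, 10, 11, 12, 13, 14, 15, 16}, which is all 12 segments.
No 4 of the 10 panels cover everything (all 210 combinations miss at least one segment), so 5 is optimal.

5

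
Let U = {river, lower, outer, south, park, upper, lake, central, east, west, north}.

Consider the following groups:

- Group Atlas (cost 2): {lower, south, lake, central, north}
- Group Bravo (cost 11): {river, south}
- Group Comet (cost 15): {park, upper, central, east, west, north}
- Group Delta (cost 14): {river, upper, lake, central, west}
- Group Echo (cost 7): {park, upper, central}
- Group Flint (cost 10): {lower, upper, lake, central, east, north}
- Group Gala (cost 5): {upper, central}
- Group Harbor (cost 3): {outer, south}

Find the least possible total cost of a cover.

31

Atlas, Bravo, Comet, Harbor together cover every point (Atlas ∪ Bravo ∪ Comet ∪ Harbor = {river, lower, outer, south, park, upper, lake, central, east, west, north}); total cost 2 + 11 + 15 + 3 = 31.
The greedy pick Atlas, Harbor, Echo, Delta, Flint costs 36; no covering selection beats 31.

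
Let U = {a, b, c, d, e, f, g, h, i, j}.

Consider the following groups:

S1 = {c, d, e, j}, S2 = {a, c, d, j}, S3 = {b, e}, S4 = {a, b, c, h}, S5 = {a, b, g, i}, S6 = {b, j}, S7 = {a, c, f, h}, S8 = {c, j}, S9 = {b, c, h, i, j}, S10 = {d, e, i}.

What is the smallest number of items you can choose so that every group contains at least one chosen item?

3

T = {b, c, d} meets every group (each contains at least one member of T), and |T| = 3.
The groups S6, S7, S10 are pairwise disjoint, so any hitting set needs a separate item for each — at least 3. Hence 3 is optimal.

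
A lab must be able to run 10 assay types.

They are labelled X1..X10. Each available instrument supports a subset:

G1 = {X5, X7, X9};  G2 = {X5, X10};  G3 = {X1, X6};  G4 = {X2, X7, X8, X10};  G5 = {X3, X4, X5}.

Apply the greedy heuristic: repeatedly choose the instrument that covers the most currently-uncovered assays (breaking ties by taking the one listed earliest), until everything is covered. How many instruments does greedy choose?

4

Greedy: pick G4 (covers 4 new) → pick G5 (covers 3 new) → pick G3 (covers 2 new) → pick G1 (covers 1 new). Total picks: 4.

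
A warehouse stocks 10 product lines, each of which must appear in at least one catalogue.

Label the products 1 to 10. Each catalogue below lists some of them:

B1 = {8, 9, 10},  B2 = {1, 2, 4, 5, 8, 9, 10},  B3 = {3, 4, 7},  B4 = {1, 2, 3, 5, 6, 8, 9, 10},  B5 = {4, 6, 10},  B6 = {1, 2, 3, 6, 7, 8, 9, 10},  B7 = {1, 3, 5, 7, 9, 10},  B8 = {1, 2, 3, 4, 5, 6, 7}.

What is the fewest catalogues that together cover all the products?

2

Take {B2, B8}. Their union is {1, 2, 3, 4, 5, 6, 7, 8, 9, 10}, which is all 10 products.
No single catalogue has all 10 products (the largest, B4, has 8), so 2 is optimal.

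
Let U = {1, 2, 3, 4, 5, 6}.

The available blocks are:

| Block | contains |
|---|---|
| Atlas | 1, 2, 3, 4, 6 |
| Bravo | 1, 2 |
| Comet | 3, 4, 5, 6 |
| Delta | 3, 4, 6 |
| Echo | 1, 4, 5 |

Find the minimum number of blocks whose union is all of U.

2

Take {Atlas, Echo}. Their union is {1, 2, 3, 4, 5, 6}, which is all 6 items.
No single block has all 6 items (the largest, Atlas, has 5), so 2 is optimal.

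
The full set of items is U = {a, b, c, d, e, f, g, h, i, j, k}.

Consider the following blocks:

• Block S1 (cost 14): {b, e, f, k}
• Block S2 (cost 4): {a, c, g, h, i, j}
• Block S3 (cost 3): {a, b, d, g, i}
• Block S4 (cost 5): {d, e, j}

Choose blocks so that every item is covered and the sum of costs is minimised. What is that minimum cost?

S1, S2, S3 together cover every item (S1 ∪ S2 ∪ S3 = {a, b, c, d, e, f, g, h, i, j, k}); total cost 14 + 4 + 3 = 21.
No covering selection has total cost below 21.

21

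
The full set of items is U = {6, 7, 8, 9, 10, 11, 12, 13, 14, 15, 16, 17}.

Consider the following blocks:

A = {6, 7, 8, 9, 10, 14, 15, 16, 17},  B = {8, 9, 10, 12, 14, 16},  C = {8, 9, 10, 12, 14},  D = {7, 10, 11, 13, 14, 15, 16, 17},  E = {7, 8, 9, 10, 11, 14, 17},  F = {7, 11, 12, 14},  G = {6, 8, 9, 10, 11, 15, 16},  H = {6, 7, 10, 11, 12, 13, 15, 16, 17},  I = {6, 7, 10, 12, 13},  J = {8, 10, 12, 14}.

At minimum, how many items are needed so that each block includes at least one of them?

Take T = {7, 10}. Each listed block contains at least one of these, so T is a hitting set of size 2.
No single item lies in every block, so at least 2 are needed and 2 is optimal.

2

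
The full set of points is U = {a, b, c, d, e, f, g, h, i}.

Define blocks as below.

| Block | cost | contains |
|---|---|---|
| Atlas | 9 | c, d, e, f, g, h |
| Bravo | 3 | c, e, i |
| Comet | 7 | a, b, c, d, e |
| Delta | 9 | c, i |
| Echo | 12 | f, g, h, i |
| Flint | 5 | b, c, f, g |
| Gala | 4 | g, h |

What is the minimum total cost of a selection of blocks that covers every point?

Atlas, Bravo, Comet together cover every point (Atlas ∪ Bravo ∪ Comet = {a, b, c, d, e, f, g, h, i}); total cost 9 + 3 + 7 = 19.
No covering selection has total cost below 19.

19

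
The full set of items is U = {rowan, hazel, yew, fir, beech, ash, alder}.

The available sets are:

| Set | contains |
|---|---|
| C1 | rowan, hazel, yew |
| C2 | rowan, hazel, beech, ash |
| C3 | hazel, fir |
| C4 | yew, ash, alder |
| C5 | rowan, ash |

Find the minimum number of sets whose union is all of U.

3

C2, C3, and C4 cover everything between them: the union {rowan, hazel, yew, fir, beech, ash, alder} is all of U.
Only C3 contains fir, so C3 is forced; the remaining 5 items need at least 2 more sets (each remaining set adds at most 3) — so at least 3 sets are needed, and 3 is optimal.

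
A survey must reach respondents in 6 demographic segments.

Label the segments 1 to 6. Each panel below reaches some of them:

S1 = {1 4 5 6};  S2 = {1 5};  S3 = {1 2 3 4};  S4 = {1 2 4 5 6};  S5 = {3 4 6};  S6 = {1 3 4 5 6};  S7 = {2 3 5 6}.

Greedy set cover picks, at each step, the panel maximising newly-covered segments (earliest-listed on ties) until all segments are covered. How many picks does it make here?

Greedy: pick S4 (covers 5 new) → pick S3 (covers 1 new). Total picks: 2.

2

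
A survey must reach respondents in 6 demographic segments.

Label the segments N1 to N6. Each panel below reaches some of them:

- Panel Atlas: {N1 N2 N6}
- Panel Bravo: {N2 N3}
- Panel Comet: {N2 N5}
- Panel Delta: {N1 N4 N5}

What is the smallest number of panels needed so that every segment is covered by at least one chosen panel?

3

Atlas and Bravo and Delta together: Atlas ∪ Bravo ∪ Delta = {N1, N2, N3, N4, N5, N6} — every segment is covered.
Only Bravo contains N3, so Bravo is forced; the remaining 4 segments need at least 2 more panels (each remaining panel adds at most 3) — so at least 3 panels are needed, and 3 is optimal.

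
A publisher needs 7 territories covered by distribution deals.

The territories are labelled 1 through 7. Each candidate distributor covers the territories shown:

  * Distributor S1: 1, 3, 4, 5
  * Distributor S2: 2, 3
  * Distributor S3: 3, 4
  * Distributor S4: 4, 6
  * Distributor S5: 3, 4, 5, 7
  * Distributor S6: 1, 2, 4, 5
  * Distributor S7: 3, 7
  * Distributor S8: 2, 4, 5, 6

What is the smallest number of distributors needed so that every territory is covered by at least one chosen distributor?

3

S4 and S6 and S7 together: S4 ∪ S6 ∪ S7 = {1, 2, 3, 4, 5, 6, 7} — every territory is covered.
No 2 of the 8 distributors cover everything (all 28 combinations miss at least one territory), so 3 is optimal.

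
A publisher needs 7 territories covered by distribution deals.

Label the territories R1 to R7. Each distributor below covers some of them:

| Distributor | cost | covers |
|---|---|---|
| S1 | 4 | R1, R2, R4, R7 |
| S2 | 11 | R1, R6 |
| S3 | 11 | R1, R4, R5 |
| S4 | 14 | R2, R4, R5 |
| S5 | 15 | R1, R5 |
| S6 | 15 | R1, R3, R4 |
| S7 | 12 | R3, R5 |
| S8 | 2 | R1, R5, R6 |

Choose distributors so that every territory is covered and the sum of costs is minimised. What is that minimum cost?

S1, S7, S8 together cover every territory (S1 ∪ S7 ∪ S8 = {R1, R2, R3, R4, R5, R6, R7}); total cost 4 + 12 + 2 = 18.
No covering selection has total cost below 18.

18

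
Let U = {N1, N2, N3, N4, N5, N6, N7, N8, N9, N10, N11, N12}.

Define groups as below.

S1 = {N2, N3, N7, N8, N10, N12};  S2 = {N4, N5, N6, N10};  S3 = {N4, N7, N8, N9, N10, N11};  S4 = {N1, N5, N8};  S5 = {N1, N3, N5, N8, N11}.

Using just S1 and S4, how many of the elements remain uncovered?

Union of S1, S4 = {N1, N2, N3, N5, N7, N8, N10, N12}.
Not covered: N4, N6, N9, N11 — 4 elements.

4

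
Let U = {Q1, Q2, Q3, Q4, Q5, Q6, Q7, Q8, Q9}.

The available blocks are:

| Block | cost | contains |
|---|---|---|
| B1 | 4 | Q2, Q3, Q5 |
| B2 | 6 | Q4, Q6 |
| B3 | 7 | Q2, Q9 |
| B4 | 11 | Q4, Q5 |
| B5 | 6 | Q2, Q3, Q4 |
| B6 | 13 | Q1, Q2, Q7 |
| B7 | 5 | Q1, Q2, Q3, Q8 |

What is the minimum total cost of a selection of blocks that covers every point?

35

B1, B2, B3, B6, B7 together cover every point (B1 ∪ B2 ∪ B3 ∪ B6 ∪ B7 = {Q1, Q2, Q3, Q4, Q5, Q6, Q7, Q8, Q9}); total cost 4 + 6 + 7 + 13 + 5 = 35.
No covering selection has total cost below 35.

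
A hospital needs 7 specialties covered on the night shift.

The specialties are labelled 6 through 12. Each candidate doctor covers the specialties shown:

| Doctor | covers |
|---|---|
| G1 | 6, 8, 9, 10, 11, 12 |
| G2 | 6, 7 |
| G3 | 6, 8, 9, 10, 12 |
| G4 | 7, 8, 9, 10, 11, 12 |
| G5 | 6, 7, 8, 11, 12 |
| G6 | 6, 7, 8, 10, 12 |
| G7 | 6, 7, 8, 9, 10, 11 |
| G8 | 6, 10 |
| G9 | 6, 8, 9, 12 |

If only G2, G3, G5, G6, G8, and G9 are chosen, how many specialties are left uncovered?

0

Union of G2, G3, G5, G6, G8, G9 = {6, 7, 8, 9, 10, 11, 12} — that's every specialty, so 0 are uncovered.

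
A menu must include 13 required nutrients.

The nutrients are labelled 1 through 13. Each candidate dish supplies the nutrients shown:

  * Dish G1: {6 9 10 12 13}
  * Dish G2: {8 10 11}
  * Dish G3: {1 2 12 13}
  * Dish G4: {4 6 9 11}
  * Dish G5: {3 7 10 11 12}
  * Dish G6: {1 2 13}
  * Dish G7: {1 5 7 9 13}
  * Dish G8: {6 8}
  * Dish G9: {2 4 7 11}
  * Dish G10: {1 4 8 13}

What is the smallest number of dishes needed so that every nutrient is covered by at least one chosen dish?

4

G5 and G7 and G8 and G9 together: G5 ∪ G7 ∪ G8 ∪ G9 = {1, 2, 3, 4, 5, 6, 7, 8, 9, 10, 11, 12, 13} — every nutrient is covered.
No 3 of the 10 dishes cover everything (all 120 combinations miss at least one nutrient), so 4 is optimal.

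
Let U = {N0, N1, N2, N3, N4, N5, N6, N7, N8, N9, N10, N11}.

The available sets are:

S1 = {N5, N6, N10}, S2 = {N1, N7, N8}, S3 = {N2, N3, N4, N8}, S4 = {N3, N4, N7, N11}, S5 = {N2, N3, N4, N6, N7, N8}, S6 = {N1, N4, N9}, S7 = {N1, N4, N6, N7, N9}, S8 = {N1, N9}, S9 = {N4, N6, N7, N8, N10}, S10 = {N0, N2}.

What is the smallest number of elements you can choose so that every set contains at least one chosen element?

The 4 elements {N2, N5, N7, N9} hit every set.
The sets S1, S4, S8, S10 are pairwise disjoint, so any hitting set needs a separate element for each — at least 4. Hence 4 is optimal.

4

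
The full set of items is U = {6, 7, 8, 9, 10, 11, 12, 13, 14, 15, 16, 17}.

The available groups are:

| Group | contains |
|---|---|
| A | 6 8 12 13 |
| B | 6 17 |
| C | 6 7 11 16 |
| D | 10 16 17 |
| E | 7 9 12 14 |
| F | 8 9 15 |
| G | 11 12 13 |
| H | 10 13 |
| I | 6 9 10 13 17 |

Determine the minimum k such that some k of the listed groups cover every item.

4

C and E and F and I together: C ∪ E ∪ F ∪ I = {6, 7, 8, 9, 10, 11, 12, 13, 14, 15, 16, 17} — every item is covered.
Only F contains 15, so F is forced; the remaining 9 items need at least 3 more groups (each remaining group adds at most 4) — so at least 4 groups are needed, and 4 is optimal.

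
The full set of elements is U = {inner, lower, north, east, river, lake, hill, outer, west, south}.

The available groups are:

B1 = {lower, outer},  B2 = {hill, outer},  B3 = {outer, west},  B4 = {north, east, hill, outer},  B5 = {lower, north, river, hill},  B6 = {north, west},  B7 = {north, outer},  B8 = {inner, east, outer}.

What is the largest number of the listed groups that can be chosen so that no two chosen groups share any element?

B6, B8 are pairwise disjoint (B6={north,west}; B8={inner,east,outer}).
Every remaining group overlaps one of these, and no 3 of the listed groups are pairwise disjoint, so 2 is the maximum.

2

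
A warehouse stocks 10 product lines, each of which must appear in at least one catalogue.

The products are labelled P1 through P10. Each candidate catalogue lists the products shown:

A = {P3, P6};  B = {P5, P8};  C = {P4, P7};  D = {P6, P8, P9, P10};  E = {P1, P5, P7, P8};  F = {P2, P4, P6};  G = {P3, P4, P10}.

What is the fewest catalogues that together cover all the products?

4

A and D and E and F together: A ∪ D ∪ E ∪ F = {P1, P2, P3, P4, P5, P6, P7, P8, P9, P10} — every product is covered.
No 3 of the 7 catalogues cover everything (all 35 combinations miss at least one product), so 4 is optimal.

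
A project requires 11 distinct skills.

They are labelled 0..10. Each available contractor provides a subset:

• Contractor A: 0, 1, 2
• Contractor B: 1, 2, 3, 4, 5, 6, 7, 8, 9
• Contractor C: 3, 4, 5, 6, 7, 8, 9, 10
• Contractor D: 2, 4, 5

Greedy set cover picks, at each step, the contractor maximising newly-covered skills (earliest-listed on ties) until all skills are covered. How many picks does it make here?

3

Greedy: pick B (covers 9 new) → pick A (covers 1 new) → pick C (covers 1 new). Total picks: 3.
(The true minimum cover uses only 2 contractors, so greedy is not optimal here.)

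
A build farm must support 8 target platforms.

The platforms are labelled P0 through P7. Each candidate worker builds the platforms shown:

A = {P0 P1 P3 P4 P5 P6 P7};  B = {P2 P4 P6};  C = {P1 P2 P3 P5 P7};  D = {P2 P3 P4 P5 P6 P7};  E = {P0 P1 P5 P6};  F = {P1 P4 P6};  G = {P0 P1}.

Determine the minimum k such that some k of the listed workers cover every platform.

2

A and D together: A ∪ D = {P0, P1, P2, P3, P4, P5, P6, P7} — every platform is covered.
No single worker has all 8 platforms (the largest, A, has 7), so 2 is optimal.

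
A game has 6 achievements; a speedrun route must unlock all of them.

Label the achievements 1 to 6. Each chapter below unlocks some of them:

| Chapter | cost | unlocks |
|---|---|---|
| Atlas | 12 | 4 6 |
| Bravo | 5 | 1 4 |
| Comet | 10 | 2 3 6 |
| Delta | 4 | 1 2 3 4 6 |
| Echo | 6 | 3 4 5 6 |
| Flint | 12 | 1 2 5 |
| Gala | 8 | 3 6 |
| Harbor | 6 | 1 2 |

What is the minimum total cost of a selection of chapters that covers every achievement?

Delta, Echo together cover every achievement (Delta ∪ Echo = {1, 2, 3, 4, 5, 6}); total cost 4 + 6 = 10.
No covering selection has total cost below 10.

10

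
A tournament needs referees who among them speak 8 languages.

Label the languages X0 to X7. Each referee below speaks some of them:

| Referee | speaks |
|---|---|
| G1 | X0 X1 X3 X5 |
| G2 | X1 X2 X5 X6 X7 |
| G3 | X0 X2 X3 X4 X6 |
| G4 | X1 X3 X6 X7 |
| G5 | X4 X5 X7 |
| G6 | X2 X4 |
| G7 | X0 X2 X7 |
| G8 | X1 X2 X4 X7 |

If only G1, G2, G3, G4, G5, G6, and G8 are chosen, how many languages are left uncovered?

Union of G1, G2, G3, G4, G5, G6, G8 = {X0, X1, X2, X3, X4, X5, X6, X7} — that's every language, so 0 are uncovered.

0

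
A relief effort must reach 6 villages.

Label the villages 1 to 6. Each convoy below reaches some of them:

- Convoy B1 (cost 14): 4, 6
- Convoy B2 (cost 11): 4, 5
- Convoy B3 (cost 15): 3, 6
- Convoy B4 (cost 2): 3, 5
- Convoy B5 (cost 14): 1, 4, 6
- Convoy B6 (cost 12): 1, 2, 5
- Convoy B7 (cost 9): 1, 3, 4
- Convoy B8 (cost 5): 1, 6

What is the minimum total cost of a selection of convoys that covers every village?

B6, B7, B8 together cover every village (B6 ∪ B7 ∪ B8 = {1, 2, 3, 4, 5, 6}); total cost 12 + 9 + 5 = 26.
The greedy pick B4, B8, B7, B6 costs 28; no covering selection beats 26.

26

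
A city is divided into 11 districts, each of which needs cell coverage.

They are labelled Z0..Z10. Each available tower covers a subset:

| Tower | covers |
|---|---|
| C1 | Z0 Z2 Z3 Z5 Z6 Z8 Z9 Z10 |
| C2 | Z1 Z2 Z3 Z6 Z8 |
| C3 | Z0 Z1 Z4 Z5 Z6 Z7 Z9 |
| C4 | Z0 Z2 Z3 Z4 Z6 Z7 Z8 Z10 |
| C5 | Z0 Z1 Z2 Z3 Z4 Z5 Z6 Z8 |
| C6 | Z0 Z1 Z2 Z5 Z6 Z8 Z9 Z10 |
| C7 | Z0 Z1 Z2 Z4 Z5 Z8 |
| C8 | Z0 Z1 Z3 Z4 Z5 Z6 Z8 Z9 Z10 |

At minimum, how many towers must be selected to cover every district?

2

Take {C4, C6}. Their union is {Z0, Z1, Z2, Z3, Z4, Z5, Z6, Z7, Z8, Z9, Z10}, which is all 11 districts.
No single tower has all 11 districts (the largest, C8, has 9), so 2 is optimal.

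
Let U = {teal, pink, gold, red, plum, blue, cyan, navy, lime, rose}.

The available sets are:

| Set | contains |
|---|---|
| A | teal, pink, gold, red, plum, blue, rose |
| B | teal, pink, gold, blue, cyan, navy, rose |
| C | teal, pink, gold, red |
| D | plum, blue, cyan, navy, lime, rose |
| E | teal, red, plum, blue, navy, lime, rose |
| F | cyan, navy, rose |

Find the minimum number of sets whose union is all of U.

Take {C, D}. Their union is {teal, pink, gold, red, plum, blue, cyan, navy, lime, rose}, which is all 10 items.
No single set has all 10 items (the largest, A, has 7), so 2 is optimal.

2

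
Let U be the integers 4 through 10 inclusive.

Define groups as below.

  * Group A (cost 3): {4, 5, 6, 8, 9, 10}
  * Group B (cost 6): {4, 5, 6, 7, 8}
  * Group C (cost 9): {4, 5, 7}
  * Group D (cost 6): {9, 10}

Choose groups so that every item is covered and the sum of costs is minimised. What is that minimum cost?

A, B together cover every item (A ∪ B = {4, 5, 6, 7, 8, 9, 10}); total cost 3 + 6 = 9.
No covering selection has total cost below 9.

9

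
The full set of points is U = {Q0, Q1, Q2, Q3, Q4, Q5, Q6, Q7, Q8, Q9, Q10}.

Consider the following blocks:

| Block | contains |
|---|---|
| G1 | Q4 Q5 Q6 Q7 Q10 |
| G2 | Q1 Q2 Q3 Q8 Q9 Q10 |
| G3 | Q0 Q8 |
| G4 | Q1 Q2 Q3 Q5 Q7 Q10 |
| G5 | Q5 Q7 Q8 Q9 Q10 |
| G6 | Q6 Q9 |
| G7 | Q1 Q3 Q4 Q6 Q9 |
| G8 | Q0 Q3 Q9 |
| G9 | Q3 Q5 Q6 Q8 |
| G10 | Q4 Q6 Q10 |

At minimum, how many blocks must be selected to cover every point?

3

G3, G4, and G7 cover everything between them: the union {Q0, Q1, Q2, Q3, Q4, Q5, Q6, Q7, Q8, Q9, Q10} is all of U.
No 2 of the 10 blocks cover everything (all 45 combinations miss at least one point), so 3 is optimal.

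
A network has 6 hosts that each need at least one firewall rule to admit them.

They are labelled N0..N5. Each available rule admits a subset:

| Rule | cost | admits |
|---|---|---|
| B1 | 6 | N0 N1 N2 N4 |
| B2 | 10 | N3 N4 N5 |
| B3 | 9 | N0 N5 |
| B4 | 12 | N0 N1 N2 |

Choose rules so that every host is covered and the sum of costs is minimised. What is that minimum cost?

16

B1, B2 together cover every host (B1 ∪ B2 = {N0, N1, N2, N3, N4, N5}); total cost 6 + 10 = 16.
No covering selection has total cost below 16.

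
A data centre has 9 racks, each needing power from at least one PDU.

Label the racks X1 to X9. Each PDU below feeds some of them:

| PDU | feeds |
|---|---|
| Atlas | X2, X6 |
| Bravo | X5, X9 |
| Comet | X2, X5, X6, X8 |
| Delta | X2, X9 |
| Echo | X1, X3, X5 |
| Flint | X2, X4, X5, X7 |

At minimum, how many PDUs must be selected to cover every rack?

4

Take {Comet, Delta, Echo, Flint}. Their union is {X1, X2, X3, X4, X5, X6, X7, X8, X9}, which is all 9 racks.
Only Flint contains X4, so Flint is forced; the remaining 5 racks need at least 3 more PDUs (each remaining PDU adds at most 2) — so at least 4 PDUs are needed, and 4 is optimal.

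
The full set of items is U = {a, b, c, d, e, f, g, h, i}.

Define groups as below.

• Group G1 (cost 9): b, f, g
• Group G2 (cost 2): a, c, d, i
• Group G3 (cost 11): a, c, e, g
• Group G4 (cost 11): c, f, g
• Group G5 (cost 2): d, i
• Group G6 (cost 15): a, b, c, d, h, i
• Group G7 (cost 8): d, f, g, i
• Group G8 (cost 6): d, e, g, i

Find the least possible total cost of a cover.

29

G6, G7, G8 together cover every item (G6 ∪ G7 ∪ G8 = {a, b, c, d, e, f, g, h, i}); total cost 15 + 8 + 6 = 29.
The greedy pick G2, G1, G8, G6 costs 32; no covering selection beats 29.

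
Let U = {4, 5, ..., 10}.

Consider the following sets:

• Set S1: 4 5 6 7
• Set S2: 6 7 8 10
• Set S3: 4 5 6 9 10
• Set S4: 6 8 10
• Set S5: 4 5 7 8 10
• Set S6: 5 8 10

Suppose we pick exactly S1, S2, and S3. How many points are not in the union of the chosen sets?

0

Union of S1, S2, S3 = {4, 5, 6, 7, 8, 9, 10} — that's every point, so 0 are uncovered.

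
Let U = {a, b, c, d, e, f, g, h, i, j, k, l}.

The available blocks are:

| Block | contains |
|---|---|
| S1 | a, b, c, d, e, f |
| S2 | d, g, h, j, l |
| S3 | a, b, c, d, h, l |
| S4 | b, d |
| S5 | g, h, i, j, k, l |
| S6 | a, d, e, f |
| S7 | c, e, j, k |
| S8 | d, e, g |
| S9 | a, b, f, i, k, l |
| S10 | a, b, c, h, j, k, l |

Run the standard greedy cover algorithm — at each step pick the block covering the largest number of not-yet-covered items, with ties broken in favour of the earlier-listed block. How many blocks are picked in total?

Greedy: pick S10 (covers 7 new) → pick S1 (covers 3 new) → pick S5 (covers 2 new). Total picks: 3.
(The true minimum cover uses only 2 blocks, so greedy is not optimal here.)

3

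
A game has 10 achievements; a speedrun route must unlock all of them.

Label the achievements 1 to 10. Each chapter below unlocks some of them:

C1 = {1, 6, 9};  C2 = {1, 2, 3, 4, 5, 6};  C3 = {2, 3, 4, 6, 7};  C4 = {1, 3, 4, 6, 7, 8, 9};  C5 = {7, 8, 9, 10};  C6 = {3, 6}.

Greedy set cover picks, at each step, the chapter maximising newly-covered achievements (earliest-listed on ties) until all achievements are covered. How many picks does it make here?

3

Greedy: pick C4 (covers 7 new) → pick C2 (covers 2 new) → pick C5 (covers 1 new). Total picks: 3.
(The true minimum cover uses only 2 chapters, so greedy is not optimal here.)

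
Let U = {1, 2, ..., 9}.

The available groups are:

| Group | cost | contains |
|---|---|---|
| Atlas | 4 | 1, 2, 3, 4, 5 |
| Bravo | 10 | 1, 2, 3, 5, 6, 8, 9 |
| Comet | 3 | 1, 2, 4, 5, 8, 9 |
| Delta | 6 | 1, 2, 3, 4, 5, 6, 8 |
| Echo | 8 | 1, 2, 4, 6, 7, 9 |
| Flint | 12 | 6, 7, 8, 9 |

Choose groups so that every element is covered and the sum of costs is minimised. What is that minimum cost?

14

Delta, Echo together cover every element (Delta ∪ Echo = {1, 2, 3, 4, 5, 6, 7, 8, 9}); total cost 6 + 8 = 14.
The greedy pick Comet, Delta, Echo costs 17; no covering selection beats 14.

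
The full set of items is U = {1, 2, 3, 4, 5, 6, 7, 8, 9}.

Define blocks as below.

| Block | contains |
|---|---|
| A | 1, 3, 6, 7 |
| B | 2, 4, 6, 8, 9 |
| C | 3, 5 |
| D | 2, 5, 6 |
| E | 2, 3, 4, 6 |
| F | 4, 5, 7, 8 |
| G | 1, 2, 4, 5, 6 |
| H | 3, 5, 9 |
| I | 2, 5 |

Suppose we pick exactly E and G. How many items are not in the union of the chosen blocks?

3

Union of E, G = {1, 2, 3, 4, 5, 6}.
Not covered: 7, 8, 9 — 3 items.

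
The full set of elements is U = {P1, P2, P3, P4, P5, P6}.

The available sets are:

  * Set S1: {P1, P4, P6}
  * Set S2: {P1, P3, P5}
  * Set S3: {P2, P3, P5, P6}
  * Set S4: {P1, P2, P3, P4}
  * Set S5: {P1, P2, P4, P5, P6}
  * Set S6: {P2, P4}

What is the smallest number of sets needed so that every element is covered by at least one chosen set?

Take {S4, S5}. Their union is {P1, P2, P3, P4, P5, P6}, which is all 6 elements.
No single set has all 6 elements (the largest, S5, has 5), so 2 is optimal.

2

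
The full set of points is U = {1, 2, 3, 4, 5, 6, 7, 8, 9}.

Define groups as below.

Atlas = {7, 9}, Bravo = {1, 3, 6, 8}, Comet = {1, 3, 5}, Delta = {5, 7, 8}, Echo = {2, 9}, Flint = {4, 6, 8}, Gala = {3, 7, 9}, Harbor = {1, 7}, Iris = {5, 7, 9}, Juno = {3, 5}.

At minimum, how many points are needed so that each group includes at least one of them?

The 4 points {2, 3, 4, 7} hit every group.
The groups Echo, Flint, Harbor, Juno are pairwise disjoint, so any hitting set needs a separate point for each — at least 4. Hence 4 is optimal.

4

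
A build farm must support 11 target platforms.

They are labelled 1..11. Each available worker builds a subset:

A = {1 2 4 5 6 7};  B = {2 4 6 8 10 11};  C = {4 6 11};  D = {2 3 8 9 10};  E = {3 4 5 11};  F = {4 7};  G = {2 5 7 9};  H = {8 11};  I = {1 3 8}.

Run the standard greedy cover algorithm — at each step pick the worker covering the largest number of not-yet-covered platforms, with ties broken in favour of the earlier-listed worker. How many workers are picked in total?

3

Greedy: pick A (covers 6 new) → pick D (covers 4 new) → pick B (covers 1 new). Total picks: 3.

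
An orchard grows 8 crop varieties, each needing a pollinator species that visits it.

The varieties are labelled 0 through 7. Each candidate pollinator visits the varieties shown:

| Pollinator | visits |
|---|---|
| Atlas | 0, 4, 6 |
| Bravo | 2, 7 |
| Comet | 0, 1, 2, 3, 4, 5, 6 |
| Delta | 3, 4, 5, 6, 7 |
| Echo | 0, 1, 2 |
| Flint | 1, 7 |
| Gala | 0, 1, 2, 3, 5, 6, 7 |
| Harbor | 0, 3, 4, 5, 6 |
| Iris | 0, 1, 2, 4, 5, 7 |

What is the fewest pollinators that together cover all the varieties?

Gala and Iris together: Gala ∪ Iris = {0, 1, 2, 3, 4, 5, 6, 7} — every variety is covered.
No single pollinator has all 8 varieties (the largest, Comet, has 7), so 2 is optimal.

2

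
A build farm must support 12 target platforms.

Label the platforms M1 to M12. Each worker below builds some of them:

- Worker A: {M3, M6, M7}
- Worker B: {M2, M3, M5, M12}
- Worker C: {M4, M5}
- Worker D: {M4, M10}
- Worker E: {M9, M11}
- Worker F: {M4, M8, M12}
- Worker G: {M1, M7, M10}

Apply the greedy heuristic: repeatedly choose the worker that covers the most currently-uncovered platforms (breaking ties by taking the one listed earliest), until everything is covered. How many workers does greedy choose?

Greedy: pick B (covers 4 new) → pick G (covers 3 new) → pick E (covers 2 new) → pick F (covers 2 new) → pick A (covers 1 new). Total picks: 5.

5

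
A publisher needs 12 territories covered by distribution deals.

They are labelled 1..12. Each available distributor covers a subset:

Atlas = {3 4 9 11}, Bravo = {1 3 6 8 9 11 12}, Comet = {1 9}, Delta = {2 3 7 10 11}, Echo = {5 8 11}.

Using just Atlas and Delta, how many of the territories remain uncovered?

5

Union of Atlas, Delta = {2, 3, 4, 7, 9, 10, 11}.
Not covered: 1, 5, 6, 8, 12 — 5 territories.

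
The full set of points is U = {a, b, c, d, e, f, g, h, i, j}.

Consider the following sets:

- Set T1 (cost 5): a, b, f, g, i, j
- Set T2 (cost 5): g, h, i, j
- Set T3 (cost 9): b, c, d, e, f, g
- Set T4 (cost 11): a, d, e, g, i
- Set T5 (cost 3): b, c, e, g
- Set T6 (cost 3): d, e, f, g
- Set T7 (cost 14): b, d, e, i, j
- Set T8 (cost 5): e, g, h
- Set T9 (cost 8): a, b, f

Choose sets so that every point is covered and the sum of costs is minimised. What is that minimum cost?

T1, T5, T6, T8 together cover every point (T1 ∪ T5 ∪ T6 ∪ T8 = {a, b, c, d, e, f, g, h, i, j}); total cost 5 + 3 + 3 + 5 = 16.
No covering selection has total cost below 16.

16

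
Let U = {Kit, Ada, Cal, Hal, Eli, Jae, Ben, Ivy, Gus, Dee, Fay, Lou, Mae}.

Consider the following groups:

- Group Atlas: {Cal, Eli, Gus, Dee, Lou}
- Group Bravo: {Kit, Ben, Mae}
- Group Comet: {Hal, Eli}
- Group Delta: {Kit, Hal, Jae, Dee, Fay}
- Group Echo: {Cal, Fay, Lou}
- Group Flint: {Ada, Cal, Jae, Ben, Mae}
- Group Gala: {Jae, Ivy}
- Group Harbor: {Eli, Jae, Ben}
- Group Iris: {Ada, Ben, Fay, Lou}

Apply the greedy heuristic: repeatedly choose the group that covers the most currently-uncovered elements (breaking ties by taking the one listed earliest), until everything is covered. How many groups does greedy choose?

4

Greedy: pick Atlas (covers 5 new) → pick Delta (covers 4 new) → pick Flint (covers 3 new) → pick Gala (covers 1 new). Total picks: 4.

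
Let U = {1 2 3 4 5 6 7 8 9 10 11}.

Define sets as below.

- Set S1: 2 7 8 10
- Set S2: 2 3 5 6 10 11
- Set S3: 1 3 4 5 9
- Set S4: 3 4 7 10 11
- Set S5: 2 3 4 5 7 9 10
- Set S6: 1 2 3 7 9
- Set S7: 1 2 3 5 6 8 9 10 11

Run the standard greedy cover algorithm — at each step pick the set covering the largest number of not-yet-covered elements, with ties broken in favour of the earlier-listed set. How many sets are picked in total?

Greedy: pick S7 (covers 9 new) → pick S4 (covers 2 new). Total picks: 2.

2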